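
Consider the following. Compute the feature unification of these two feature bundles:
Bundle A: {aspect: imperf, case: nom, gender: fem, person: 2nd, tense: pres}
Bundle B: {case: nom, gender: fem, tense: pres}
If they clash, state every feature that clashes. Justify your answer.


Compare features:
aspect: A=imperf vs B=_ -> unified: imperf
case: A=nom vs B=nom -> unified: nom
gender: A=fem vs B=fem -> unified: fem
person: A=2nd vs B=_ -> unified: 2nd
tense: A=pres vs B=pres -> unified: pres
No clashes found.

Unified: {aspect: imperf, case: nom, gender: fem, person: 2nd, tense: pres}


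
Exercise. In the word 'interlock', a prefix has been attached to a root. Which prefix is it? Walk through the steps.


The word 'interlock' = 'inter' (prefix) + 'lock' (root). The prefix is 'inter'.

inter


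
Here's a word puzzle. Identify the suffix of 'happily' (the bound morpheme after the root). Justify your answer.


The word 'happily' = 'happy' (root) + '-ly' (suffix). The suffix is '-ly'.

ly


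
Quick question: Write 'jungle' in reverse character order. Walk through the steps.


Reverse 'jungle' character by character: 'elgnuj'.

elgnuj


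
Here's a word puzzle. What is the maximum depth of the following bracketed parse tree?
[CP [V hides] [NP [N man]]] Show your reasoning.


Count bracket nesting levels:
'[' at pos 0: depth = 1
'[' at pos 4: depth = 2
'[' at pos 14: depth = 2
'[' at pos 18: depth = 3
Maximum depth reached: 3

3


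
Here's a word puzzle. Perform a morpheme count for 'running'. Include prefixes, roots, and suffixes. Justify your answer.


Decomposition: run (root) + -ing (suffix) = 2 morpheme(s)

2 morphemes


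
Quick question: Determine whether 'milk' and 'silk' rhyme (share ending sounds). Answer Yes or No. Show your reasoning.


Rime (stressed vowel + following sounds) of 'milk': -ilk = /ɪlk/
Rime of 'silk': -ilk = /ɪlk/
/ɪlk/ and /ɪlk/ are the same ending sound, so the words rhyme.

Yes


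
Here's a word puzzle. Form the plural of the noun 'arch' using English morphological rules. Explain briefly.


Apply rule: Add -es (sibilant/fricative ending). 'arch' becomes 'arches'.

arches


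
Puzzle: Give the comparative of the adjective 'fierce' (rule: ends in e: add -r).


Apply comparative formation (ends in e: add -r): 'fierce' -> 'fiercer'.

fiercer


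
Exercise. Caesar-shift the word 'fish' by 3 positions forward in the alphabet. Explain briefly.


Shift each letter by 3: f -> i, i -> l, s -> v, h -> k. Result: 'ilvk'.

ilvk


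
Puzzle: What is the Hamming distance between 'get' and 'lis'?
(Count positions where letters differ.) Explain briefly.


Alignment:
Position 1: 'g' vs 'l' = DIFFER
Position 2: 'e' vs 'i' = DIFFER
Position 3: 't' vs 's' = DIFFER
Total differences: 3

3


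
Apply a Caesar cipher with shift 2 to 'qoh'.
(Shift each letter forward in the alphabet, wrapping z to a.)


Shift each letter by 2: q -> s, o -> q, h -> j. Result: 'sqj'.

sqj


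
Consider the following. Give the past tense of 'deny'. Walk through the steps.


Apply rule: Change -y to -ied. 'deny' becomes 'denied'.

denied


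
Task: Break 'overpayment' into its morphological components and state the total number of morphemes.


Step 1: Identify prefix: 'over' (meaning: excessively)
Step 2: Identify root: 'pay'
Step 3: Identify suffix(es): 'ment'
Decomposition: over- (prefix: excessively) + pay (root) + -ment (suffix: action/result)
Total morphemes: 3

3 morphemes (over- (prefix: excessively) + pay (root) + -ment (suffix: action/result))


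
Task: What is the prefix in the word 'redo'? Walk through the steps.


The word 'redo' = 're' (prefix) + 'do' (root). The prefix is 're'.

re


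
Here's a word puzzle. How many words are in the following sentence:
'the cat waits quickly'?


Split into words: the | cat | waits | quickly = 4 words.

4


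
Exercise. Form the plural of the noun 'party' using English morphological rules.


Apply rule: Change -y to -ies (consonant + y). 'party' becomes 'parties'.

parties


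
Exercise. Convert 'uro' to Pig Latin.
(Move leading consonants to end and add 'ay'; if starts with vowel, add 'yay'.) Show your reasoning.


'uro' starts with a vowel, so add 'yay': 'uroyay'.

uroyay


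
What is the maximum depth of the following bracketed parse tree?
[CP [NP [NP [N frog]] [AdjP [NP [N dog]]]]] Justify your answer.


Count bracket nesting levels:
'[' at pos 0: depth = 1
'[' at pos 4: depth = 2
'[' at pos 8: depth = 3
'[' at pos 12: depth = 4
'[' at pos 22: depth = 3
'[' at pos 28: depth = 4
'[' at pos 32: depth = 5
Maximum depth reached: 5

5


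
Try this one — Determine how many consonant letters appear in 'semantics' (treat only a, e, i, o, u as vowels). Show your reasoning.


Consonants in 'semantics': s, m, n, t, c, s = 6 consonants.

6


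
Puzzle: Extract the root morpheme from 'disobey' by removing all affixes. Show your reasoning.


Remove prefix 'dis' from 'disobey' to get root 'obey'.

obey


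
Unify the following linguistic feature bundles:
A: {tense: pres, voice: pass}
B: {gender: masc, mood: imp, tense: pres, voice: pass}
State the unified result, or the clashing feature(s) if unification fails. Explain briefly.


Compare features:
gender: A=_ vs B=masc -> unified: masc
mood: A=_ vs B=imp -> unified: imp
tense: A=pres vs B=pres -> unified: pres
voice: A=pass vs B=pass -> unified: pass
No clashes found.

Unified: {gender: masc, mood: imp, tense: pres, voice: pass}


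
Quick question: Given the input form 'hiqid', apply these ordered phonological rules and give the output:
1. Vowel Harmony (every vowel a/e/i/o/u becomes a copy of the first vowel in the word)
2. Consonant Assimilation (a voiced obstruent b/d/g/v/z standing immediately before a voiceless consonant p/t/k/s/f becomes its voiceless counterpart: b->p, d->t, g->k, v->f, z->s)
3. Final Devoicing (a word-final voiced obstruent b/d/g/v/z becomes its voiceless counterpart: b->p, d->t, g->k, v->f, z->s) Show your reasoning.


Starting form: 'hiqid'
Rule 1: Vowel Harmony: all vowels already match. No change.
Rule 2: Consonant Assimilation: no voiced obstruent (b/d/g/v/z) stands immediately before a voiceless consonant (p/t/k/s/f). No change.
Rule 3: Final Devoicing: word-final voiced obstruent 'd' becomes voiceless 't'. 'hiqid' -> 'hiqit'
Final form: 'hiqit'

hiqit


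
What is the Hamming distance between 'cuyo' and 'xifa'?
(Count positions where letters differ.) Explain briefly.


Alignment:
Position 1: 'c' vs 'x' = DIFFER
Position 2: 'u' vs 'i' = DIFFER
Position 3: 'y' vs 'f' = DIFFER
Position 4: 'o' vs 'a' = DIFFER
Total differences: 4

4


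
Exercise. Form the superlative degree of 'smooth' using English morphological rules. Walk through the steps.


Apply superlative formation (add -est): 'smooth' -> 'smoothest'.

smoothest


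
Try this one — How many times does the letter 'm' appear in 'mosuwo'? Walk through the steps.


Letter 'm' in 'mosuwo': found at position(s) 1 = 1 occurrence(s).

1


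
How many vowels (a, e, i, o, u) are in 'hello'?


Vowels in 'hello': e, o = 2 vowels.

2


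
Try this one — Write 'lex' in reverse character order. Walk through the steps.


Reverse 'lex' character by character: 'xel'.

xel


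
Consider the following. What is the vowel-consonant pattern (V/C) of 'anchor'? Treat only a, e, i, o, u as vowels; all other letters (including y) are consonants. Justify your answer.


Letter mapping: a = V, n = C, c = C, h = C, o = V, r = C.

VCCCVC


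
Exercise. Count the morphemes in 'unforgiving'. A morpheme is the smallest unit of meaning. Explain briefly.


Decomposition: un- (prefix) + forgive (root) + -ing (suffix) = 3 morpheme(s)

3 morphemes


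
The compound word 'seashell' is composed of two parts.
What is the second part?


Split 'seashell' into 'sea' + 'shell'. The second part is 'shell'.

shell


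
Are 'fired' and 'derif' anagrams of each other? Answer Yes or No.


Sorted letters of 'fired': 'defir'
Sorted letters of 'derif': 'defir'
They match.

Yes


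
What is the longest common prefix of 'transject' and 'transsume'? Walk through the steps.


Compare from the start: 5 characters match: 'trans'. Mismatch at position 6: 'j' vs 's'.

trans


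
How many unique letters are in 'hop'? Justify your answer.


Unique letters in 'hop': {h, o, p} = 3 distinct letters.

3


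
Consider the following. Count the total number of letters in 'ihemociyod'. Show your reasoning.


Spell out 'ihemociyod' and number each letter: i(1), h(2), e(3), m(4), o(5), c(6), i(7), y(8), o(9), d(10). Total: 10 letters.

10


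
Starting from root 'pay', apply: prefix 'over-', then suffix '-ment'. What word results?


Step 1: Add prefix 'over-' to 'pay' = 'overpay'
Step 2: Add suffix '-ment' to 'overpay' = 'overpayment'

overpayment


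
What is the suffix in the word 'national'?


The word 'national' = 'nation' (root) + '-al' (suffix). The suffix is '-al'.

al


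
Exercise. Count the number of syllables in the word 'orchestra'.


Break 'orchestra' into syllables: or-ches-tra -> or | ches | tra = 3 syllables

3 syllables


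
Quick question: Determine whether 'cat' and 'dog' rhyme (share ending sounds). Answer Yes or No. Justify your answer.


Rime (stressed vowel + following sounds) of 'cat': -at = /æt/
Rime of 'dog': -og = /ɒg/
/æt/ and /ɒg/ are different ending sounds, so the words do not rhyme.

No


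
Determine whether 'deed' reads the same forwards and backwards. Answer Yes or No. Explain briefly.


Forward: 'deed'
Reversed: 'deed'
They are identical.

Yes


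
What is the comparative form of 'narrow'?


Apply comparative formation (add -er): 'narrow' -> 'narrower'.

narrower


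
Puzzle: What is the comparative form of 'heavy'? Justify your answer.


Apply comparative formation (consonant + y: change y to i, add -er): 'heavy' -> 'heavier'.

heavier


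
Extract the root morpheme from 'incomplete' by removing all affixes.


Remove prefix 'in' from 'incomplete' to get root 'complete'.

complete


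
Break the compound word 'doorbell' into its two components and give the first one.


Split 'doorbell' into 'door' + 'bell'. The first part is 'door'.

door


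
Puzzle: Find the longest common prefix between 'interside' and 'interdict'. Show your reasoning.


Compare from the start: 5 characters match: 'inter'. Mismatch at position 6: 's' vs 'd'.

inter


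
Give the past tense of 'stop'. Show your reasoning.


Apply rule: Double final consonant and add -ed. 'stop' becomes 'stopped'.

stopped


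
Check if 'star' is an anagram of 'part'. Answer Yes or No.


Sorted letters of 'star': 'arst'
Sorted letters of 'part': 'aprt'
They do not match.

No


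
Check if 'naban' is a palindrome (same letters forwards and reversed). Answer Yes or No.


Forward: 'naban'
Reversed: 'naban'
They are identical.

Yes


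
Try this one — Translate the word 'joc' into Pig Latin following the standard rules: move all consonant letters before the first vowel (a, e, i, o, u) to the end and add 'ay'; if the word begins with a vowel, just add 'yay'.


'joc': move consonant cluster 'j' to end and add 'ay': 'ocjay'.

ocjay


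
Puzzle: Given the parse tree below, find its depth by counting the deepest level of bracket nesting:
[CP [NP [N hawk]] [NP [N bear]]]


Count bracket nesting levels:
'[' at pos 0: depth = 1
'[' at pos 4: depth = 2
'[' at pos 8: depth = 3
'[' at pos 18: depth = 2
'[' at pos 22: depth = 3
Maximum depth reached: 3

3


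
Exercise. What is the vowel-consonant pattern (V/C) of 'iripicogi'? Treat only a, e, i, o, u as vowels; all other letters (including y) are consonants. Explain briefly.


Letter mapping: i = V, r = C, i = V, p = C, i = V, c = C, o = V, g = C, i = V.

VCVCVCVCV


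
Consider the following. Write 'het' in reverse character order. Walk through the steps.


Reverse 'het' character by character: 'teh'.

teh


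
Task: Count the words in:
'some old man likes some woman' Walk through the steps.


Split into words: some | old | man | likes | some | woman = 6 words.

6


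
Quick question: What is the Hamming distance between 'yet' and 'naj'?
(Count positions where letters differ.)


Alignment:
Position 1: 'y' vs 'n' = DIFFER
Position 2: 'e' vs 'a' = DIFFER
Position 3: 't' vs 'j' = DIFFER
Total differences: 3

3


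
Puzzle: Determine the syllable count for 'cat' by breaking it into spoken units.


Break 'cat' into syllables: cat -> cat = 1 syllable

1 syllable


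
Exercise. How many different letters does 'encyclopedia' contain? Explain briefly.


Unique letters in 'encyclopedia': {a, c, d, e, i, l, n, o, p, y} = 10 distinct letters.

10


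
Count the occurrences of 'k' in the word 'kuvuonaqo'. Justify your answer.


Letter 'k' in 'kuvuonaqo': found at position(s) 1 = 1 occurrence(s).

1


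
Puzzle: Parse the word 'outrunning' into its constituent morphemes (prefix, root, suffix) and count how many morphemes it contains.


Step 1: Identify prefix: 'out' (meaning: surpass)
Step 2: Identify root: 'run'
Step 3: Identify suffix(es): 'ing'
Decomposition: out- (prefix: surpass) + run (root) + -ing (suffix: ongoing action)
Total morphemes: 3

3 morphemes (out- (prefix: surpass) + run (root) + -ing (suffix: ongoing action))


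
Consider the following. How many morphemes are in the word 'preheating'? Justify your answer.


Decomposition: pre- (prefix) + heat (root) + -ing (suffix) = 3 morpheme(s)

3 morphemes


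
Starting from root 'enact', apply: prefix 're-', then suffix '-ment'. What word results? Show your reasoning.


Step 1: Add prefix 're-' to 'enact' = 'reenact'
Step 2: Add suffix '-ment' to 'reenact' = 'reenactment'

reenactment


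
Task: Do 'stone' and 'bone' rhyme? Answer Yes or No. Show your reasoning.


Rime (stressed vowel + following sounds) of 'stone': -one = /oʊn/
Rime of 'bone': -one = /oʊn/
/oʊn/ and /oʊn/ are the same ending sound, so the words rhyme.

Yes


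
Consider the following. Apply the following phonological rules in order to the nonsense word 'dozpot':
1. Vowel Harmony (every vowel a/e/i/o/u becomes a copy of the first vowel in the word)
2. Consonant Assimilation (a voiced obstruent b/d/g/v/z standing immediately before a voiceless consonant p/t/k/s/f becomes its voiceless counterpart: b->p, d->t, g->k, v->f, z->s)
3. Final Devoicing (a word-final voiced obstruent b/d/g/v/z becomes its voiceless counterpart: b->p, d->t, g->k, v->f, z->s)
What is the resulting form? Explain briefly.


Starting form: 'dozpot'
Rule 1: Vowel Harmony: all vowels already match. No change.
Rule 2: Consonant Assimilation: voiced obstruent before voiceless consonant becomes voiceless ('zp' -> 'sp'). 'dozpot' -> 'dospot'
Rule 3: Final Devoicing: final consonant 't' is not one of the voiced obstruents b/d/g/v/z. No change.
Final form: 'dospot'

dospot


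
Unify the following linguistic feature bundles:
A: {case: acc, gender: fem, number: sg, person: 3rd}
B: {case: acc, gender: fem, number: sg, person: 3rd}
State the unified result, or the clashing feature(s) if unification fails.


Compare features:
case: A=acc vs B=acc -> unified: acc
gender: A=fem vs B=fem -> unified: fem
number: A=sg vs B=sg -> unified: sg
person: A=3rd vs B=3rd -> unified: 3rd
No clashes found.

Unified: {case: acc, gender: fem, number: sg, person: 3rd}


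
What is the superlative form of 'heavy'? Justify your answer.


Apply superlative formation (consonant + y: change y to i, add -est): 'heavy' -> 'heaviest'.

heaviest


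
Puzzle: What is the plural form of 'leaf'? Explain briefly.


Apply rule: Change -f to -ves. 'leaf' becomes 'leaves'.

leaves


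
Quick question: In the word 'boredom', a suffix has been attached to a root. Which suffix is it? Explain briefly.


The word 'boredom' = 'bore' (root) + '-dom' (suffix). The suffix is '-dom'.

dom


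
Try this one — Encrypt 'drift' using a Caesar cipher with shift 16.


Shift each letter by 16: d -> t, r -> h, i -> y, f -> v, t -> j. Result: 'thyvj'.

thyvj


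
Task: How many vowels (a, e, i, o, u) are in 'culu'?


Vowels in 'culu': u, u = 2 vowels.

2


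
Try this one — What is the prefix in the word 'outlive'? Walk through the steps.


The word 'outlive' = 'out' (prefix) + 'live' (root). The prefix is 'out'.

out


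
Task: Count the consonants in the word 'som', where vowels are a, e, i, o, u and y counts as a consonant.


Consonants in 'som': s, m = 2 consonants.

2


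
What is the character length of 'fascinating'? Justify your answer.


Spell out 'fascinating' and number each letter: f(1), a(2), s(3), c(4), i(5), n(6), a(7), t(8), i(9), n(10), g(11). Total: 11 letters.

11


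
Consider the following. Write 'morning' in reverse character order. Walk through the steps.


Reverse 'morning' character by character: 'gninrom'.

gninrom


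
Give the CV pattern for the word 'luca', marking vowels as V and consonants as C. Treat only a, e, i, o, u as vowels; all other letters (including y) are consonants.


Letter mapping: l = C, u = V, c = C, a = V.

CVCV


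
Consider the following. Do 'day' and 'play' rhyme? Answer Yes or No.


Rime (stressed vowel + following sounds) of 'day': -ay = /eɪ/
Rime of 'play': -ay = /eɪ/
/eɪ/ and /eɪ/ are the same ending sound, so the words rhyme.

Yes


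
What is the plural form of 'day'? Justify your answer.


Apply rule: Add -s. 'day' becomes 'days'.

days


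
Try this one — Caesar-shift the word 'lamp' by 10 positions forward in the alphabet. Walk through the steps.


Shift each letter by 10: l -> v, a -> k, m -> w, p -> z. Result: 'vkwz'.

vkwz


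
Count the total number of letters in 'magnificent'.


Spell out 'magnificent' and number each letter: m(1), a(2), g(3), n(4), i(5), f(6), i(7), c(8), e(9), n(10), t(11). Total: 11 letters.

11


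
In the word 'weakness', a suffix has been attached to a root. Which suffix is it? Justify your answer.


The word 'weakness' = 'weak' (root) + '-ness' (suffix). The suffix is '-ness'.

ness


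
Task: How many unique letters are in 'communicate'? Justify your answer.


Unique letters in 'communicate': {a, c, e, i, m, n, o, t, u} = 9 distinct letters.

9


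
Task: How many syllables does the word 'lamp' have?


Break 'lamp' into syllables: lamp -> lamp = 1 syllable

1 syllable


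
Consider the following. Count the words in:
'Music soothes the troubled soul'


Split into words: Music | soothes | the | troubled | soul = 5 words.

5


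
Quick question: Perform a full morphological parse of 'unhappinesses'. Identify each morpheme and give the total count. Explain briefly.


Step 1: Identify prefix: 'un' (meaning: not/reverse)
Step 2: Identify root: 'happy'
Step 3: Identify suffix(es): 'ness, es'
Decomposition: un- (prefix: not/reverse) + happy (root) + -ness (suffix: state of) + -es (plural)
Total morphemes: 4

4 morphemes (un- (prefix: not/reverse) + happy (root) + -ness (suffix: state of) + -es (plural))


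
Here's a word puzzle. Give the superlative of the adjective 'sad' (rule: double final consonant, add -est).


Apply superlative formation (double final consonant, add -est): 'sad' -> 'saddest'.

saddest


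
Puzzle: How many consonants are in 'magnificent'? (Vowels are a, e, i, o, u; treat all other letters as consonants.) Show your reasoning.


Consonants in 'magnificent': m, g, n, f, c, n, t = 7 consonants.

7


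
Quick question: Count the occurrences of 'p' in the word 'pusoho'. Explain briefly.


Letter 'p' in 'pusoho': found at position(s) 1 = 1 occurrence(s).

1


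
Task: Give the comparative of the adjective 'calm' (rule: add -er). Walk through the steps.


Apply comparative formation (add -er): 'calm' -> 'calmer'.

calmer


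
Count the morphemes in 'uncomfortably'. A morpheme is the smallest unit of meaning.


Decomposition: un- (prefix) + comfort (root) + -able (suffix) + -ly (suffix) = 4 morpheme(s)

4 morphemes


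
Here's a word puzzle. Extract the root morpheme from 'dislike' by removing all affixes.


Remove prefix 'dis' from 'dislike' to get root 'like'.

like


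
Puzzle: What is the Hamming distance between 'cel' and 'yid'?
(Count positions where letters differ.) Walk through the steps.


Alignment:
Position 1: 'c' vs 'y' = DIFFER
Position 2: 'e' vs 'i' = DIFFER
Position 3: 'l' vs 'd' = DIFFER
Total differences: 3

3


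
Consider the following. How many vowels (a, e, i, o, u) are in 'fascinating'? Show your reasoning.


Vowels in 'fascinating': a, i, a, i = 4 vowels.

4


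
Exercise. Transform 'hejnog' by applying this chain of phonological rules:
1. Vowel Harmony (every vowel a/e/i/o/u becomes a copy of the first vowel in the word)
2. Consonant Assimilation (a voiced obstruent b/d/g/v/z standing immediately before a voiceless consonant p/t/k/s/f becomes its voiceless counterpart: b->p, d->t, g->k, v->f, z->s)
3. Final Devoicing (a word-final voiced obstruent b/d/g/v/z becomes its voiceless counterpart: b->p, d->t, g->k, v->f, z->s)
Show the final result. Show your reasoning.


Starting form: 'hejnog'
Rule 1: Vowel Harmony: all vowels become 'e' (matching first vowel). 'hejnog' -> 'hejneg'
Rule 2: Consonant Assimilation: no voiced obstruent (b/d/g/v/z) stands immediately before a voiceless consonant (p/t/k/s/f). No change.
Rule 3: Final Devoicing: word-final voiced obstruent 'g' becomes voiceless 'k'. 'hejneg' -> 'hejnek'
Final form: 'hejnek'

hejnek


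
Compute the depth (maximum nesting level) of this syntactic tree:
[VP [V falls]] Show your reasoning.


Count bracket nesting levels:
'[' at pos 0: depth = 1
'[' at pos 4: depth = 2
Maximum depth reached: 2

2


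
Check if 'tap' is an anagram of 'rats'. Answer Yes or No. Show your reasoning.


Sorted letters of 'tap': 'apt'
Sorted letters of 'rats': 'arst'
They do not match.

No


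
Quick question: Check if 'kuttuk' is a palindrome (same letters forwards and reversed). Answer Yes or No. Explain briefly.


Forward: 'kuttuk'
Reversed: 'kuttuk'
They are identical.

Yes


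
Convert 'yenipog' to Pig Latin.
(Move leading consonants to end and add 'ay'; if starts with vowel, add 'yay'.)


'yenipog': move consonant cluster 'y' to end and add 'ay': 'enipogyay'.

enipogyay


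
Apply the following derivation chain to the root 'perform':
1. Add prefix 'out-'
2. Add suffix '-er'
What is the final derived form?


Step 1: Add prefix 'out-' to 'perform' = 'outperform'
Step 2: Add suffix '-er' to 'outperform' = 'outperformer'

outperformer


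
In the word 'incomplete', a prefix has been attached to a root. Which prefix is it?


The word 'incomplete' = 'in' (prefix) + 'complete' (root). The prefix is 'in'.

in


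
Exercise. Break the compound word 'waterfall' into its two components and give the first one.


Split 'waterfall' into 'water' + 'fall'. The first part is 'water'.

water


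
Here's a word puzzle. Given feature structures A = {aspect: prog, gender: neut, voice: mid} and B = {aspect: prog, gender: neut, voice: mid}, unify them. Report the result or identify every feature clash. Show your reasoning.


Compare features:
aspect: A=prog vs B=prog -> unified: prog
gender: A=neut vs B=neut -> unified: neut
voice: A=mid vs B=mid -> unified: mid
No clashes found.

Unified: {aspect: prog, gender: neut, voice: mid}


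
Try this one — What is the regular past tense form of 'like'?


Apply rule: Add -d (word ends in -e). 'like' becomes 'liked'.

liked


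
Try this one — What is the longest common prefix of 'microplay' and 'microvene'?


Compare from the start: 5 characters match: 'micro'. Mismatch at position 6: 'p' vs 'v'.

micro


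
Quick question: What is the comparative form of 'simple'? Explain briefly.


Apply comparative formation (ends in e: add -r): 'simple' -> 'simpler'.

simpler


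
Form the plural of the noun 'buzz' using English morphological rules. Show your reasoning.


Apply rule: Add -es (sibilant/fricative ending). 'buzz' becomes 'buzzes'.

buzzes


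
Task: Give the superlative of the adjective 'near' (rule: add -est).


Apply superlative formation (add -est): 'near' -> 'nearest'.

nearest


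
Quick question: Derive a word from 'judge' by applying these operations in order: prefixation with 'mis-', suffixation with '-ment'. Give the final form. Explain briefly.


Step 1: Add prefix 'mis-' to 'judge' = 'misjudge'
Step 2: Add suffix '-ment' to 'misjudge' = 'misjudgment'

misjudgment


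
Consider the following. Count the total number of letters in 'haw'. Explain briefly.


Spell out 'haw' and number each letter: h(1), a(2), w(3). Total: 3 letters.

3


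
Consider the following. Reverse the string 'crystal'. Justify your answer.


Reverse 'crystal' character by character: 'latsyrc'.

latsyrc


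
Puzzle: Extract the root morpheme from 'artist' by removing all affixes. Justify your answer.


Remove suffix '-ist' from 'artist' to get root 'art'.

art


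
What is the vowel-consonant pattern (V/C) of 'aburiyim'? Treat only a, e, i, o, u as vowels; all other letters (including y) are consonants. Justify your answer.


Letter mapping: a = V, b = C, u = V, r = C, i = V, y = C, i = V, m = C.

VCVCVCVC


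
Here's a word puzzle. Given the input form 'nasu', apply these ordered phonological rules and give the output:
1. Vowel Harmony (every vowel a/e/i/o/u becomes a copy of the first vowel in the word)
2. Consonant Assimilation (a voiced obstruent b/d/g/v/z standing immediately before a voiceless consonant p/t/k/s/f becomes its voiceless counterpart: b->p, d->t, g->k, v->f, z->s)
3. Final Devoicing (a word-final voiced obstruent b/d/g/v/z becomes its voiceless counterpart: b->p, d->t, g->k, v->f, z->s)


Starting form: 'nasu'
Rule 1: Vowel Harmony: all vowels become 'a' (matching first vowel). 'nasu' -> 'nasa'
Rule 2: Consonant Assimilation: no voiced obstruent (b/d/g/v/z) stands immediately before a voiceless consonant (p/t/k/s/f). No change.
Rule 3: Final Devoicing: the word ends in the vowel 'a', not a consonant. No change.
Final form: 'nasa'

nasa


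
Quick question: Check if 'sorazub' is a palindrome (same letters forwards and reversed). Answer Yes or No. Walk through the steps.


Forward: 'sorazub'
Reversed: 'buzaros'
They differ.

No


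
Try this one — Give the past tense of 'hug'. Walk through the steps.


Apply rule: Double final consonant and add -ed. 'hug' becomes 'hugged'.

hugged


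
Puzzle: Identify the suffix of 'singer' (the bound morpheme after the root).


The word 'singer' = 'sing' (root) + '-er' (suffix). The suffix is '-er'.

er


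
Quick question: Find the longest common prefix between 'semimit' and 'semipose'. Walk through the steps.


Compare from the start: 4 characters match: 'semi'. Mismatch at position 5: 'm' vs 'p'.

semi


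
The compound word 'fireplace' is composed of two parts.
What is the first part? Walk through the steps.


Split 'fireplace' into 'fire' + 'place'. The first part is 'fire'.

fire


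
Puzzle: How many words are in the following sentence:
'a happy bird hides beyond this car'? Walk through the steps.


Split into words: a | happy | bird | hides | beyond | this | car = 7 words.

7


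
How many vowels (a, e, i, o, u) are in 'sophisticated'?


Vowels in 'sophisticated': o, i, i, a, e = 5 vowels.

5


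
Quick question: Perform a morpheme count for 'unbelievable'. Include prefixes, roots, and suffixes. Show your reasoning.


Decomposition: un- (prefix) + believe (root) + -able (suffix) = 3 morpheme(s)

3 morphemes


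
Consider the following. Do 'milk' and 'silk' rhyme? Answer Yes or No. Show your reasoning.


Rime (stressed vowel + following sounds) of 'milk': -ilk = /ɪlk/
Rime of 'silk': -ilk = /ɪlk/
/ɪlk/ and /ɪlk/ are the same ending sound, so the words rhyme.

Yes


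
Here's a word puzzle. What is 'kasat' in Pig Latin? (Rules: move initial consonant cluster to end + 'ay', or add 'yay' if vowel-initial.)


'kasat': move consonant cluster 'k' to end and add 'ay': 'asatkay'.

asatkay


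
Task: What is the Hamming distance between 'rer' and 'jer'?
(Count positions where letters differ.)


Alignment:
Position 1: 'r' vs 'j' = DIFFER
Position 2: 'e' vs 'e' = match
Position 3: 'r' vs 'r' = match
Total differences: 1

1


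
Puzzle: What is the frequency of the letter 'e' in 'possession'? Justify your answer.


Letter 'e' in 'possession': found at position(s) 5 = 1 occurrence(s).

1


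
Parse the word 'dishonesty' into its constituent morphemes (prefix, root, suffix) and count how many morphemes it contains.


Step 1: Identify prefix: 'dis' (meaning: not/apart)
Step 2: Identify root: 'honest'
Step 3: Identify suffix(es): 'y'
Decomposition: dis- (prefix: not/apart) + honest (root) + -y (suffix: quality)
Total morphemes: 3

3 morphemes (dis- (prefix: not/apart) + honest (root) + -y (suffix: quality))


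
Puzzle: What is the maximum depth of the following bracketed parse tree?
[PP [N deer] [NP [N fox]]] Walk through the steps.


Count bracket nesting levels:
'[' at pos 0: depth = 1
'[' at pos 4: depth = 2
'[' at pos 13: depth = 2
'[' at pos 17: depth = 3
Maximum depth reached: 3

3


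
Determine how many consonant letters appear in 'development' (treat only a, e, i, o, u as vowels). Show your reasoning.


Consonants in 'development': d, v, l, p, m, n, t = 7 consonants.

7


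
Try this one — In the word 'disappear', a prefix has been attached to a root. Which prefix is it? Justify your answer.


The word 'disappear' = 'dis' (prefix) + 'appear' (root). The prefix is 'dis'.

dis


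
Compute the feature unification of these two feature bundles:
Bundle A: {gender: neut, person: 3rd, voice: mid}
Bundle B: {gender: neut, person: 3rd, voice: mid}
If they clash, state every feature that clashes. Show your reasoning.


Compare features:
gender: A=neut vs B=neut -> unified: neut
person: A=3rd vs B=3rd -> unified: 3rd
voice: A=mid vs B=mid -> unified: mid
No clashes found.

Unified: {gender: neut, person: 3rd, voice: mid}


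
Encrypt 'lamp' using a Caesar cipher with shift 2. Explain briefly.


Shift each letter by 2: l -> n, a -> c, m -> o, p -> r. Result: 'ncor'.

ncor


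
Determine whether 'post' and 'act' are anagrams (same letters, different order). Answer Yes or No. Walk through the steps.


Sorted letters of 'post': 'opst'
Sorted letters of 'act': 'act'
They do not match.

No


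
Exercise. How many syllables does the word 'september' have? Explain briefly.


Break 'september' into syllables: sep-tem-ber -> sep | tem | ber = 3 syllables

3 syllables


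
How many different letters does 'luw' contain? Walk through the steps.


Unique letters in 'luw': {l, u, w} = 3 distinct letters.

3


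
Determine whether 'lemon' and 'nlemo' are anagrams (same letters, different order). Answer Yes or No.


Sorted letters of 'lemon': 'elmno'
Sorted letters of 'nlemo': 'elmno'
They match.

Yes


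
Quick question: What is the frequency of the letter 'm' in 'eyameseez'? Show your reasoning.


Letter 'm' in 'eyameseez': found at position(s) 4 = 1 occurrence(s).

1


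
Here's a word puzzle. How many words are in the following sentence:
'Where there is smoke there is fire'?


Split into words: Where | there | is | smoke | there | is | fire = 7 words.

7


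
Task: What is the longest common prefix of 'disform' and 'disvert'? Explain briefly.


Compare from the start: 3 characters match: 'dis'. Mismatch at position 4: 'f' vs 'v'.

dis


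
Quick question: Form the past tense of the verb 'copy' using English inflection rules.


Apply rule: Change -y to -ied. 'copy' becomes 'copied'.

copied


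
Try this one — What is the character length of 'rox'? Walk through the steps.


Spell out 'rox' and number each letter: r(1), o(2), x(3). Total: 3 letters.

3


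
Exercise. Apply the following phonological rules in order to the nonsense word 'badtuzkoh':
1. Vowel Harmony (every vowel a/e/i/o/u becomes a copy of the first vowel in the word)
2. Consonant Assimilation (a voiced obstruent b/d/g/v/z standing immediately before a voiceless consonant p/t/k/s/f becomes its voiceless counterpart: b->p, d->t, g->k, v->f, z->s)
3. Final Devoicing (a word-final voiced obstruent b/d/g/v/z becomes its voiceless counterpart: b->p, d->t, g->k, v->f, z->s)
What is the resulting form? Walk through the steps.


Starting form: 'badtuzkoh'
Rule 1: Vowel Harmony: all vowels become 'a' (matching first vowel). 'badtuzkoh' -> 'badtazkah'
Rule 2: Consonant Assimilation: voiced obstruent before voiceless consonant becomes voiceless ('dt' -> 'tt', 'zk' -> 'sk'). 'badtazkah' -> 'battaskah'
Rule 3: Final Devoicing: final consonant 'h' is not one of the voiced obstruents b/d/g/v/z. No change.
Final form: 'battaskah'

battaskah


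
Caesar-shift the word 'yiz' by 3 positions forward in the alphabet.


Shift each letter by 3: y -> b, i -> l, z -> c. Result: 'blc'.

blc


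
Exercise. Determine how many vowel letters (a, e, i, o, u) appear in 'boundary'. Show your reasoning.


Vowels in 'boundary': o, u, a = 3 vowels.

3


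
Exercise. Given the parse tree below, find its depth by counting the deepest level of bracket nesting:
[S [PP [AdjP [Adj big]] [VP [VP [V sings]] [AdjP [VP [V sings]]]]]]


Count bracket nesting levels:
'[' at pos 0: depth = 1
'[' at pos 3: depth = 2
'[' at pos 7: depth = 3
'[' at pos 13: depth = 4
'[' at pos 24: depth = 3
'[' at pos 28: depth = 4
'[' at pos 32: depth = 5
'[' at pos 43: depth = 4
'[' at pos 49: depth = 5
'[' at pos 53: depth = 6
Maximum depth reached: 6

6


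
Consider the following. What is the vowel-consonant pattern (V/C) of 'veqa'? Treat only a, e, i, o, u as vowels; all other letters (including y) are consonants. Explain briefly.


Letter mapping: v = C, e = V, q = C, a = V.

CVCV


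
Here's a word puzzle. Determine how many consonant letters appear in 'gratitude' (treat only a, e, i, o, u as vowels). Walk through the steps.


Consonants in 'gratitude': g, r, t, t, d = 5 consonants.

5


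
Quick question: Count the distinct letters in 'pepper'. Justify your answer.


Unique letters in 'pepper': {e, p, r} = 3 distinct letters.

3


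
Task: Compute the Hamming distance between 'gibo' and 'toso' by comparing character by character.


Alignment:
Position 1: 'g' vs 't' = DIFFER
Position 2: 'i' vs 'o' = DIFFER
Position 3: 'b' vs 's' = DIFFER
Position 4: 'o' vs 'o' = match
Total differences: 3

3


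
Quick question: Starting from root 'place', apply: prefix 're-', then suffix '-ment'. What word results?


Step 1: Add prefix 're-' to 'place' = 'replace'
Step 2: Add suffix '-ment' to 'replace' = 'replacement'

replacement


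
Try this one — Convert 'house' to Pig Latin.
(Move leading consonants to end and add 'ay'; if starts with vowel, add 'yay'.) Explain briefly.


'house': move consonant cluster 'h' to end and add 'ay': 'ousehay'.

ousehay


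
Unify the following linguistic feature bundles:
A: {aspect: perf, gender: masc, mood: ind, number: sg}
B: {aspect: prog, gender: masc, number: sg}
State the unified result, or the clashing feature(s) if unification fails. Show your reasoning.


Compare features:
aspect: A=perf vs B=prog -> CLASH
gender: A=masc vs B=masc -> unified: masc
mood: A=ind vs B=_ -> unified: ind
number: A=sg vs B=sg -> unified: sg
Clash detected on feature 'aspect' (perf vs prog); unification fails.

CLASH on 'aspect' (perf vs prog)


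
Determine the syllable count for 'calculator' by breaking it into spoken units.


Break 'calculator' into syllables: cal-cu-la-tor -> cal | cu | la | tor = 4 syllables

4 syllables


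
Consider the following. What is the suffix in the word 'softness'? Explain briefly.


The word 'softness' = 'soft' (root) + '-ness' (suffix). The suffix is '-ness'.

ness


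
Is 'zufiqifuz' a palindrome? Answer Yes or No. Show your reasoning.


Forward: 'zufiqifuz'
Reversed: 'zufiqifuz'
They are identical.

Yes


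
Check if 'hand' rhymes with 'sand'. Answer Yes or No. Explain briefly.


Rime (stressed vowel + following sounds) of 'hand': -and = /ænd/
Rime of 'sand': -and = /ænd/
/ænd/ and /ænd/ are the same ending sound, so the words rhyme.

Yes


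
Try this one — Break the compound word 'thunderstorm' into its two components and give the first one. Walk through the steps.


Split 'thunderstorm' into 'thunder' + 'storm'. The first part is 'thunder'.

thunder


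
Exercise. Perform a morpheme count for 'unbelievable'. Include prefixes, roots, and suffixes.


Decomposition: un- (prefix) + believe (root) + -able (suffix) = 3 morpheme(s)

3 morphemes


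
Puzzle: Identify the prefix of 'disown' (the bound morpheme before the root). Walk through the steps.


The word 'disown' = 'dis' (prefix) + 'own' (root). The prefix is 'dis'.

dis


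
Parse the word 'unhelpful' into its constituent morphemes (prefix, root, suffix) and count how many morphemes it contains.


Step 1: Identify prefix: 'un' (meaning: not/reverse)
Step 2: Identify root: 'help'
Step 3: Identify suffix(es): 'ful'
Decomposition: un- (prefix: not/reverse) + help (root) + -ful (suffix: full of)
Total morphemes: 3

3 morphemes (un- (prefix: not/reverse) + help (root) + -ful (suffix: full of))


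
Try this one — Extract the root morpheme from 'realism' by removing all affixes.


Remove suffix '-ism' from 'realism' to get root 'real'.

real


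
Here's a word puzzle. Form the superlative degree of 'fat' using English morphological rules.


Apply superlative formation (double final consonant, add -est): 'fat' -> 'fattest'.

fattest


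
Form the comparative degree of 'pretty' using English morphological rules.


Apply comparative formation (consonant + y: change y to i, add -er): 'pretty' -> 'prettier'.

prettier


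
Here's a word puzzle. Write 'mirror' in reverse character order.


Reverse 'mirror' character by character: 'rorrim'.

rorrim


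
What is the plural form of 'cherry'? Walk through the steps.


Apply rule: Change -y to -ies (consonant + y). 'cherry' becomes 'cherries'.

cherries


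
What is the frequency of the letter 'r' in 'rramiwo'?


Letter 'r' in 'rramiwo': found at position(s) 1, 2 = 2 occurrence(s).

2


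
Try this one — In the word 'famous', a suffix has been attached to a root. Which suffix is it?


The word 'famous' = 'fame' (root) + '-ous' (suffix). The suffix is '-ous'.

ous


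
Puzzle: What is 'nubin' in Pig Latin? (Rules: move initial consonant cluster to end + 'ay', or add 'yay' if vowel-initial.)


'nubin': move consonant cluster 'n' to end and add 'ay': 'ubinnay'.

ubinnay


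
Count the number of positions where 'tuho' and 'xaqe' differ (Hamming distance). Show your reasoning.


Alignment:
Position 1: 't' vs 'x' = DIFFER
Position 2: 'u' vs 'a' = DIFFER
Position 3: 'h' vs 'q' = DIFFER
Position 4: 'o' vs 'e' = DIFFER
Total differences: 4

4


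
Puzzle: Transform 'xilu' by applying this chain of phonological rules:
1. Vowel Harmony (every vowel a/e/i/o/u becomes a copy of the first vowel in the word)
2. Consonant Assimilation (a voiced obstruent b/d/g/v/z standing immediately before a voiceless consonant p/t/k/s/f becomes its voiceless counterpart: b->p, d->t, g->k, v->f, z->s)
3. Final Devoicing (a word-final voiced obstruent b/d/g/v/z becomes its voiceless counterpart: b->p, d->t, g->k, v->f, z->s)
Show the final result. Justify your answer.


Starting form: 'xilu'
Rule 1: Vowel Harmony: all vowels become 'i' (matching first vowel). 'xilu' -> 'xili'
Rule 2: Consonant Assimilation: no voiced obstruent (b/d/g/v/z) stands immediately before a voiceless consonant (p/t/k/s/f). No change.
Rule 3: Final Devoicing: the word ends in the vowel 'i', not a consonant. No change.
Final form: 'xili'

xili
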